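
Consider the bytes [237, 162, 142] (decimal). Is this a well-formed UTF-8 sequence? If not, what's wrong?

Structurally a 3-byte sequence; payload = 0xD88E.
But 0xD88E is in U+D800–U+DFFF, the surrogate range. Surrogates are not Unicode scalar values and are forbidden in UTF-8.

invalid (encodes a surrogate (U+D800–U+DFFF))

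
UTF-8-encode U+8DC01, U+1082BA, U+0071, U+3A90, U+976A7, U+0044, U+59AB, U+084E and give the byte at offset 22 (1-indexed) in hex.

0xA1

1-indexed offset 22 is 0-indexed offset 21.
U+8DC01 → 4-byte form F2 8D B0 81 at offsets 0–3.
U+1082BA → 4-byte form F4 88 8A BA at offsets 4–7.
U+0071 → 1-byte form 71 at offsets 8–8.
U+3A90 → 3-byte form E3 AA 90 at offsets 9–11.
U+976A7 → 4-byte form F2 97 9A A7 at offsets 12–15.
U+0044 → 1-byte form 44 at offsets 16–16.
U+59AB → 3-byte form E5 A6 AB at offsets 17–19.
U+084E → 3-byte form E0 A1 8E at offsets 20–22.
Offset 21 falls in char 8's range; it's byte 2 of E0 A1 8E = 0xA1.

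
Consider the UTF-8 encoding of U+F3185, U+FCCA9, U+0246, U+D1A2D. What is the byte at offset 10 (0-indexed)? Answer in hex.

0xF3

U+F3185 → 4-byte form F3 B3 86 85 at offsets 0–3.
U+FCCA9 → 4-byte form F3 BC B2 A9 at offsets 4–7.
U+0246 → 2-byte form C9 86 at offsets 8–9.
U+D1A2D → 4-byte form F3 91 A8 AD at offsets 10–13.
Offset 10 falls in char 4's range; it's byte 1 of F3 91 A8 AD = 0xF3.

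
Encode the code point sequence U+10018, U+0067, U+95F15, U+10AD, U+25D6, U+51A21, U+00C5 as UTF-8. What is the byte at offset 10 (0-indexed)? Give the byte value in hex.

0x82

U+10018 → 4-byte form F0 90 80 98 at offsets 0–3.
U+0067 → 1-byte form 67 at offsets 4–4.
U+95F15 → 4-byte form F2 95 BC 95 at offsets 5–8.
U+10AD → 3-byte form E1 82 AD at offsets 9–11.
Offset 10 falls in char 4's range; it's byte 2 of E1 82 AD = 0x82.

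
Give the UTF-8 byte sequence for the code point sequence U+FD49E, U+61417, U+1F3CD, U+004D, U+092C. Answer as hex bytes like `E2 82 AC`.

U+FD49E: 4-byte form → F3 BD 92 9E.
U+61417: 4-byte form → F1 A1 90 97.
U+1F3CD: 4-byte form → F0 9F 8F 8D.
U+004D: 1-byte form → 4D.
U+092C: 3-byte form → E0 A4 AC.
Concatenated (16 bytes): F3 BD 92 9E F1 A1 90 97 F0 9F 8F 8D 4D E0 A4 AC.

F3 BD 92 9E F1 A1 90 97 F0 9F 8F 8D 4D E0 A4 AC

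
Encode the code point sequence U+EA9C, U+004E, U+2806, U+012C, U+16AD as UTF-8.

U+EA9C: 3-byte form → EE AA 9C.
U+004E: 1-byte form → 4E.
U+2806: 3-byte form → E2 A0 86.
U+012C: 2-byte form → C4 AC.
U+16AD: 3-byte form → E1 9A AD.
Concatenated (12 bytes): EE AA 9C 4E E2 A0 86 C4 AC E1 9A AD.

EE AA 9C 4E E2 A0 86 C4 AC E1 9A AD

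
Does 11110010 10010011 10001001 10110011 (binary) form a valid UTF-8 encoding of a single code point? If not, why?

valid

Leading byte 0xF2 = 11110010 → 4-byte form.
Continuation bytes 0x93=10010011, 0x89=10001001, 0xB3=10110011 all match 10xxxxxx.
Decoded value 0x93273 is ≥ 0x10000 (shortest form) and not a surrogate.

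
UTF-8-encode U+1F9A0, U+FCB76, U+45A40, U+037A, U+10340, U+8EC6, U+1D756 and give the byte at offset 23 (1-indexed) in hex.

0x9D

1-indexed offset 23 is 0-indexed offset 22.
U+1F9A0 → 4-byte form F0 9F A6 A0 at offsets 0–3.
U+FCB76 → 4-byte form F3 BC AD B6 at offsets 4–7.
U+45A40 → 4-byte form F1 85 A9 80 at offsets 8–11.
U+037A → 2-byte form CD BA at offsets 12–13.
U+10340 → 4-byte form F0 90 8D 80 at offsets 14–17.
U+8EC6 → 3-byte form E8 BB 86 at offsets 18–20.
U+1D756 → 4-byte form F0 9D 9D 96 at offsets 21–24.
Offset 22 falls in char 7's range; it's byte 2 of F0 9D 9D 96 = 0x9D.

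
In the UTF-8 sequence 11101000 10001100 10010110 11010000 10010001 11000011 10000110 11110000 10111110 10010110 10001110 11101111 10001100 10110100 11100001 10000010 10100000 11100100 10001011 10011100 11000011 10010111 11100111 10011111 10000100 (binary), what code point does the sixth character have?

Offset 0: leading byte 0xE8 = 11101000 → 3-byte char #1 = E8 8C 96.
Offset 3: leading byte 0xD0 = 11010000 → 2-byte char #2 = D0 91.
Offset 5: leading byte 0xC3 = 11000011 → 2-byte char #3 = C3 86.
Offset 7: leading byte 0xF0 = 11110000 → 4-byte char #4 = F0 BE 96 8E.
Offset 11: leading byte 0xEF = 11101111 → 3-byte char #5 = EF 8C B4.
Offset 14: leading byte 0xE1 = 11100001 → 3-byte char #6 = E1 82 A0.
Leading byte 0xE1 = 11100001 matches 1110xxxx → 3-byte sequence.
Byte 1: 0xE1 = 11100001, payload 0001 (4 bits).
Byte 2: 0x82 = 10000010 (10xxxxxx ✓), payload 000010.
Byte 3: 0xA0 = 10100000 (10xxxxxx ✓), payload 100000.
Concatenate: 0001000010100000 = 0x10A0 (16 bits → U+10A0).

U+10A0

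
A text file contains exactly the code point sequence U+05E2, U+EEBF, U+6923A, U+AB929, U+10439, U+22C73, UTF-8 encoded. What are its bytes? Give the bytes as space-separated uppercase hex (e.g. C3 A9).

D7 A2 EE BA BF F1 A9 88 BA F2 AB A4 A9 F0 90 90 B9 F0 A2 B1 B3

U+05E2: 2-byte form → D7 A2.
U+EEBF: 3-byte form → EE BA BF.
U+6923A: 4-byte form → F1 A9 88 BA.
U+AB929: 4-byte form → F2 AB A4 A9.
U+10439: 4-byte form → F0 90 90 B9.
U+22C73: 4-byte form → F0 A2 B1 B3.
Concatenated (21 bytes): D7 A2 EE BA BF F1 A9 88 BA F2 AB A4 A9 F0 90 90 B9 F0 A2 B1 B3.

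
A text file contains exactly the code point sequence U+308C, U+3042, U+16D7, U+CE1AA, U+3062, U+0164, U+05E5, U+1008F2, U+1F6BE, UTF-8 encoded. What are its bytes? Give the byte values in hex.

U+308C: 3-byte form → E3 82 8C.
U+3042: 3-byte form → E3 81 82.
U+16D7: 3-byte form → E1 9B 97.
U+CE1AA: 4-byte form → F3 8E 86 AA.
U+3062: 3-byte form → E3 81 A2.
U+0164: 2-byte form → C5 A4.
U+05E5: 2-byte form → D7 A5.
U+1008F2: 4-byte form → F4 80 A3 B2.
U+1F6BE: 4-byte form → F0 9F 9A BE.
Concatenated (28 bytes): E3 82 8C E3 81 82 E1 9B 97 F3 8E 86 AA E3 81 A2 C5 A4 D7 A5 F4 80 A3 B2 F0 9F 9A BE.

E3 82 8C E3 81 82 E1 9B 97 F3 8E 86 AA E3 81 A2 C5 A4 D7 A5 F4 80 A3 B2 F0 9F 9A BE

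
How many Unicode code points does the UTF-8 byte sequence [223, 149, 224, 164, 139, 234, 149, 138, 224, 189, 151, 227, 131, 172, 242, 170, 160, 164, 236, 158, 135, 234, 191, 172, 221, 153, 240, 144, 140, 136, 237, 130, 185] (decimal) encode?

Byte at offset 0: 0xDF = 11011111 → 2-byte char (#1). Advance 2.
Byte at offset 2: 0xE0 = 11100000 → 3-byte char (#2). Advance 3.
Byte at offset 5: 0xEA = 11101010 → 3-byte char (#3). Advance 3.
Byte at offset 8: 0xE0 = 11100000 → 3-byte char (#4). Advance 3.
Byte at offset 11: 0xE3 = 11100011 → 3-byte char (#5). Advance 3.
Byte at offset 14: 0xF2 = 11110010 → 4-byte char (#6). Advance 4.
Byte at offset 18: 0xEC = 11101100 → 3-byte char (#7). Advance 3.
Byte at offset 21: 0xEA = 11101010 → 3-byte char (#8). Advance 3.
Byte at offset 24: 0xDD = 11011101 → 2-byte char (#9). Advance 2.
Byte at offset 26: 0xF0 = 11110000 → 4-byte char (#10). Advance 4.
Byte at offset 30: 0xED = 11101101 → 3-byte char (#11). Advance 3.
Reached end at offset 33 after 11 code points.

11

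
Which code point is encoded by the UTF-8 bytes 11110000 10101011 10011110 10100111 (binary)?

U+2B7A7

Leading byte 0xF0 = 11110000 matches 11110xxx → 4-byte sequence.
Byte 1: 0xF0 = 11110000, payload 000 (3 bits).
Byte 2: 0xAB = 10101011 (10xxxxxx ✓), payload 101011.
Byte 3: 0x9E = 10011110 (10xxxxxx ✓), payload 011110.
Byte 4: 0xA7 = 10100111 (10xxxxxx ✓), payload 100111.
Concatenate: 000101011011110100111 = 0x2B7A7 (21 bits → U+2B7A7).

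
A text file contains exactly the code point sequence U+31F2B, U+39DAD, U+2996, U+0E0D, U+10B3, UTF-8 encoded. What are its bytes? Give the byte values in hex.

F0 B1 BC AB F0 B9 B6 AD E2 A6 96 E0 B8 8D E1 82 B3

U+31F2B: 4-byte form → F0 B1 BC AB.
U+39DAD: 4-byte form → F0 B9 B6 AD.
U+2996: 3-byte form → E2 A6 96.
U+0E0D: 3-byte form → E0 B8 8D.
U+10B3: 3-byte form → E1 82 B3.
Concatenated (17 bytes): F0 B1 BC AB F0 B9 B6 AD E2 A6 96 E0 B8 8D E1 82 B3.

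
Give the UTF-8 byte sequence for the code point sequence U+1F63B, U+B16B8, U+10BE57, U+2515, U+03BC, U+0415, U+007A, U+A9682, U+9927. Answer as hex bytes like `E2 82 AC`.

F0 9F 98 BB F2 B1 9A B8 F4 8B B9 97 E2 94 95 CE BC D0 95 7A F2 A9 9A 82 E9 A4 A7

U+1F63B: 4-byte form → F0 9F 98 BB.
U+B16B8: 4-byte form → F2 B1 9A B8.
U+10BE57: 4-byte form → F4 8B B9 97.
U+2515: 3-byte form → E2 94 95.
U+03BC: 2-byte form → CE BC.
U+0415: 2-byte form → D0 95.
U+007A: 1-byte form → 7A.
U+A9682: 4-byte form → F2 A9 9A 82.
U+9927: 3-byte form → E9 A4 A7.
Concatenated (27 bytes): F0 9F 98 BB F2 B1 9A B8 F4 8B B9 97 E2 94 95 CE BC D0 95 7A F2 A9 9A 82 E9 A4 A7.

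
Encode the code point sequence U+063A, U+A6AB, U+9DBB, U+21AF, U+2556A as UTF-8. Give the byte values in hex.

D8 BA EA 9A AB E9 B6 BB E2 86 AF F0 A5 95 AA

U+063A: 2-byte form → D8 BA.
U+A6AB: 3-byte form → EA 9A AB.
U+9DBB: 3-byte form → E9 B6 BB.
U+21AF: 3-byte form → E2 86 AF.
U+2556A: 4-byte form → F0 A5 95 AA.
Concatenated (15 bytes): D8 BA EA 9A AB E9 B6 BB E2 86 AF F0 A5 95 AA.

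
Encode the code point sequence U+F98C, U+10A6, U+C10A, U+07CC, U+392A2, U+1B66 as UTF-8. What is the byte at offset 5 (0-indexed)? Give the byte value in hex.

0xA6

U+F98C → 3-byte form EF A6 8C at offsets 0–2.
U+10A6 → 3-byte form E1 82 A6 at offsets 3–5.
Offset 5 falls in char 2's range; it's byte 3 of E1 82 A6 = 0xA6.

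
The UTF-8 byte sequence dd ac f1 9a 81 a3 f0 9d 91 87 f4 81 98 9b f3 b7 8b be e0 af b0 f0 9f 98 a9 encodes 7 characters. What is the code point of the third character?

Offset 0: leading byte 0xDD = 11011101 → 2-byte char #1 = DD AC.
Offset 2: leading byte 0xF1 = 11110001 → 4-byte char #2 = F1 9A 81 A3.
Offset 6: leading byte 0xF0 = 11110000 → 4-byte char #3 = F0 9D 91 87.
Leading byte 0xF0 = 11110000 matches 11110xxx → 4-byte sequence.
Byte 1: 0xF0 = 11110000, payload 000 (3 bits).
Byte 2: 0x9D = 10011101 (10xxxxxx ✓), payload 011101.
Byte 3: 0x91 = 10010001 (10xxxxxx ✓), payload 010001.
Byte 4: 0x87 = 10000111 (10xxxxxx ✓), payload 000111.
Concatenate: 000011101010001000111 = 0x1D447 (21 bits → U+1D447).

U+1D447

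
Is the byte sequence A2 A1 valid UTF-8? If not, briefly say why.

invalid (continuation byte with no leading byte)

Byte 0xA2 = 10100010 has the form 10xxxxxx — a continuation byte — but there is no preceding leading byte.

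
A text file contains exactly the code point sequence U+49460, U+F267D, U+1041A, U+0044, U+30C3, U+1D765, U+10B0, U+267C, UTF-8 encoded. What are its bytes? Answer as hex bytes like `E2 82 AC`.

F1 89 91 A0 F3 B2 99 BD F0 90 90 9A 44 E3 83 83 F0 9D 9D A5 E1 82 B0 E2 99 BC

U+49460: 4-byte form → F1 89 91 A0.
U+F267D: 4-byte form → F3 B2 99 BD.
U+1041A: 4-byte form → F0 90 90 9A.
U+0044: 1-byte form → 44.
U+30C3: 3-byte form → E3 83 83.
U+1D765: 4-byte form → F0 9D 9D A5.
U+10B0: 3-byte form → E1 82 B0.
U+267C: 3-byte form → E2 99 BC.
Concatenated (26 bytes): F1 89 91 A0 F3 B2 99 BD F0 90 90 9A 44 E3 83 83 F0 9D 9D A5 E1 82 B0 E2 99 BC.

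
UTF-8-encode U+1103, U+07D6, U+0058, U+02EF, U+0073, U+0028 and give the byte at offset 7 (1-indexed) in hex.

0xCB

1-indexed offset 7 is 0-indexed offset 6.
U+1103 → 3-byte form E1 84 83 at offsets 0–2.
U+07D6 → 2-byte form DF 96 at offsets 3–4.
U+0058 → 1-byte form 58 at offsets 5–5.
U+02EF → 2-byte form CB AF at offsets 6–7.
Offset 6 falls in char 4's range; it's byte 1 of CB AF = 0xCB.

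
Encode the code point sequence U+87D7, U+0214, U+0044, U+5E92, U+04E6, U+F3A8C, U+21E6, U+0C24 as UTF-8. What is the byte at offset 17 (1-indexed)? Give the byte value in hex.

0x87

1-indexed offset 17 is 0-indexed offset 16.
U+87D7 → 3-byte form E8 9F 97 at offsets 0–2.
U+0214 → 2-byte form C8 94 at offsets 3–4.
U+0044 → 1-byte form 44 at offsets 5–5.
U+5E92 → 3-byte form E5 BA 92 at offsets 6–8.
U+04E6 → 2-byte form D3 A6 at offsets 9–10.
U+F3A8C → 4-byte form F3 B3 AA 8C at offsets 11–14.
U+21E6 → 3-byte form E2 87 A6 at offsets 15–17.
Offset 16 falls in char 7's range; it's byte 2 of E2 87 A6 = 0x87.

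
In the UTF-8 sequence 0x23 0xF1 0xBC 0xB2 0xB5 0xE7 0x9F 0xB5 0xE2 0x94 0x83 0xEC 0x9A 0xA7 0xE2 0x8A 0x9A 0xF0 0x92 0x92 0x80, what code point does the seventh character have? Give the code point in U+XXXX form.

U+12480

Offset 0: leading byte 0x23 = 00100011 → 1-byte char #1 = 23.
Offset 1: leading byte 0xF1 = 11110001 → 4-byte char #2 = F1 BC B2 B5.
Offset 5: leading byte 0xE7 = 11100111 → 3-byte char #3 = E7 9F B5.
Offset 8: leading byte 0xE2 = 11100010 → 3-byte char #4 = E2 94 83.
Offset 11: leading byte 0xEC = 11101100 → 3-byte char #5 = EC 9A A7.
Offset 14: leading byte 0xE2 = 11100010 → 3-byte char #6 = E2 8A 9A.
Offset 17: leading byte 0xF0 = 11110000 → 4-byte char #7 = F0 92 92 80.
Leading byte 0xF0 = 11110000 matches 11110xxx → 4-byte sequence.
Byte 1: 0xF0 = 11110000, payload 000 (3 bits).
Byte 2: 0x92 = 10010010 (10xxxxxx ✓), payload 010010.
Byte 3: 0x92 = 10010010 (10xxxxxx ✓), payload 010010.
Byte 4: 0x80 = 10000000 (10xxxxxx ✓), payload 000000.
Concatenate: 000010010010010000000 = 0x12480 (21 bits → U+12480).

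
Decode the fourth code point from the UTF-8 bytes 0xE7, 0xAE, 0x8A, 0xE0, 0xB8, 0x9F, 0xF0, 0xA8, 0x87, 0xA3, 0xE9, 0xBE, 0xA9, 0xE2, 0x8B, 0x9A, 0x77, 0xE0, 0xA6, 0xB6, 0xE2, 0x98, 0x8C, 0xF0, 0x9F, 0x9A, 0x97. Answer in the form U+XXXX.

Offset 0: leading byte 0xE7 = 11100111 → 3-byte char #1 = E7 AE 8A.
Offset 3: leading byte 0xE0 = 11100000 → 3-byte char #2 = E0 B8 9F.
Offset 6: leading byte 0xF0 = 11110000 → 4-byte char #3 = F0 A8 87 A3.
Offset 10: leading byte 0xE9 = 11101001 → 3-byte char #4 = E9 BE A9.
Leading byte 0xE9 = 11101001 matches 1110xxxx → 3-byte sequence.
Byte 1: 0xE9 = 11101001, payload 1001 (4 bits).
Byte 2: 0xBE = 10111110 (10xxxxxx ✓), payload 111110.
Byte 3: 0xA9 = 10101001 (10xxxxxx ✓), payload 101001.
Concatenate: 1001111110101001 = 0x9FA9 (16 bits → U+9FA9).

U+9FA9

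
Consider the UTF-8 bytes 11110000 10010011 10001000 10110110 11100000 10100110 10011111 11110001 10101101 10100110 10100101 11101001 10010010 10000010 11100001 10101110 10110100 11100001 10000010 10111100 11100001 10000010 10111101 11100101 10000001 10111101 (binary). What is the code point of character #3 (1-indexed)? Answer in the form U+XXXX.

U+6D9A5

Offset 0: leading byte 0xF0 = 11110000 → 4-byte char #1 = F0 93 88 B6.
Offset 4: leading byte 0xE0 = 11100000 → 3-byte char #2 = E0 A6 9F.
Offset 7: leading byte 0xF1 = 11110001 → 4-byte char #3 = F1 AD A6 A5.
Leading byte 0xF1 = 11110001 matches 11110xxx → 4-byte sequence.
Byte 1: 0xF1 = 11110001, payload 001 (3 bits).
Byte 2: 0xAD = 10101101 (10xxxxxx ✓), payload 101101.
Byte 3: 0xA6 = 10100110 (10xxxxxx ✓), payload 100110.
Byte 4: 0xA5 = 10100101 (10xxxxxx ✓), payload 100101.
Concatenate: 001101101100110100101 = 0x6D9A5 (21 bits → U+6D9A5).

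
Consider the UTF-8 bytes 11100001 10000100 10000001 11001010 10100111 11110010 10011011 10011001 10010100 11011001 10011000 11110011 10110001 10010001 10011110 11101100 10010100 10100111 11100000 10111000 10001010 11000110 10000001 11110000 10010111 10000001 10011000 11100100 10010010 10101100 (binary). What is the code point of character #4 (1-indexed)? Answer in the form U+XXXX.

U+0658

Offset 0: leading byte 0xE1 = 11100001 → 3-byte char #1 = E1 84 81.
Offset 3: leading byte 0xCA = 11001010 → 2-byte char #2 = CA A7.
Offset 5: leading byte 0xF2 = 11110010 → 4-byte char #3 = F2 9B 99 94.
Offset 9: leading byte 0xD9 = 11011001 → 2-byte char #4 = D9 98.
Leading byte 0xD9 = 11011001 matches 110xxxxx → 2-byte sequence.
Byte 1: 0xD9 = 11011001, payload 11001 (5 bits).
Byte 2: 0x98 = 10011000 (10xxxxxx ✓), payload 011000.
Concatenate: 11001011000 = 0x658 (11 bits → U+0658).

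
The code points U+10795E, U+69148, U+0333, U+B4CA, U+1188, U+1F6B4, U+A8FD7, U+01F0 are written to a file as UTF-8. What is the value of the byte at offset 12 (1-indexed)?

0x93

1-indexed offset 12 is 0-indexed offset 11.
U+10795E → 4-byte form F4 87 A5 9E at offsets 0–3.
U+69148 → 4-byte form F1 A9 85 88 at offsets 4–7.
U+0333 → 2-byte form CC B3 at offsets 8–9.
U+B4CA → 3-byte form EB 93 8A at offsets 10–12.
Offset 11 falls in char 4's range; it's byte 2 of EB 93 8A = 0x93.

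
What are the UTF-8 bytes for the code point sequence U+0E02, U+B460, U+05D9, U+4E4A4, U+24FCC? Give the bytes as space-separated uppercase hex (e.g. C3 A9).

U+0E02: 3-byte form → E0 B8 82.
U+B460: 3-byte form → EB 91 A0.
U+05D9: 2-byte form → D7 99.
U+4E4A4: 4-byte form → F1 8E 92 A4.
U+24FCC: 4-byte form → F0 A4 BF 8C.
Concatenated (16 bytes): E0 B8 82 EB 91 A0 D7 99 F1 8E 92 A4 F0 A4 BF 8C.

E0 B8 82 EB 91 A0 D7 99 F1 8E 92 A4 F0 A4 BF 8C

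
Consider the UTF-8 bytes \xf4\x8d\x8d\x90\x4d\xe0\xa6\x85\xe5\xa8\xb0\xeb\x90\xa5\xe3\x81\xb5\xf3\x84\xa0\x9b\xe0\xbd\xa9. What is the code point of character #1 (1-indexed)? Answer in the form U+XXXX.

U+10D350

Offset 0: leading byte 0xF4 = 11110100 → 4-byte char #1 = F4 8D 8D 90.
Leading byte 0xF4 = 11110100 matches 11110xxx → 4-byte sequence.
Byte 1: 0xF4 = 11110100, payload 100 (3 bits).
Byte 2: 0x8D = 10001101 (10xxxxxx ✓), payload 001101.
Byte 3: 0x8D = 10001101 (10xxxxxx ✓), payload 001101.
Byte 4: 0x90 = 10010000 (10xxxxxx ✓), payload 010000.
Concatenate: 100001101001101010000 = 0x10D350 (21 bits → U+10D350).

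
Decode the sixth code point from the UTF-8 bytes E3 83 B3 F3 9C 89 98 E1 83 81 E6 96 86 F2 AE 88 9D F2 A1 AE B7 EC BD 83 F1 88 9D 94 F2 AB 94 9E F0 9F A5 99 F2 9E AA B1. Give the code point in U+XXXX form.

Offset 0: leading byte 0xE3 = 11100011 → 3-byte char #1 = E3 83 B3.
Offset 3: leading byte 0xF3 = 11110011 → 4-byte char #2 = F3 9C 89 98.
Offset 7: leading byte 0xE1 = 11100001 → 3-byte char #3 = E1 83 81.
Offset 10: leading byte 0xE6 = 11100110 → 3-byte char #4 = E6 96 86.
Offset 13: leading byte 0xF2 = 11110010 → 4-byte char #5 = F2 AE 88 9D.
Offset 17: leading byte 0xF2 = 11110010 → 4-byte char #6 = F2 A1 AE B7.
Leading byte 0xF2 = 11110010 matches 11110xxx → 4-byte sequence.
Byte 1: 0xF2 = 11110010, payload 010 (3 bits).
Byte 2: 0xA1 = 10100001 (10xxxxxx ✓), payload 100001.
Byte 3: 0xAE = 10101110 (10xxxxxx ✓), payload 101110.
Byte 4: 0xB7 = 10110111 (10xxxxxx ✓), payload 110111.
Concatenate: 010100001101110110111 = 0xA1BB7 (21 bits → U+A1BB7).

U+A1BB7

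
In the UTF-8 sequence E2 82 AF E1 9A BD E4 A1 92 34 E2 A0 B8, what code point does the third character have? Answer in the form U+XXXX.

Offset 0: leading byte 0xE2 = 11100010 → 3-byte char #1 = E2 82 AF.
Offset 3: leading byte 0xE1 = 11100001 → 3-byte char #2 = E1 9A BD.
Offset 6: leading byte 0xE4 = 11100100 → 3-byte char #3 = E4 A1 92.
Leading byte 0xE4 = 11100100 matches 1110xxxx → 3-byte sequence.
Byte 1: 0xE4 = 11100100, payload 0100 (4 bits).
Byte 2: 0xA1 = 10100001 (10xxxxxx ✓), payload 100001.
Byte 3: 0x92 = 10010010 (10xxxxxx ✓), payload 010010.
Concatenate: 0100100001010010 = 0x4852 (16 bits → U+4852).

U+4852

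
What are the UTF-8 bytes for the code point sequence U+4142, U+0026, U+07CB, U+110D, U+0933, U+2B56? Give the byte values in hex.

E4 85 82 26 DF 8B E1 84 8D E0 A4 B3 E2 AD 96

U+4142: 3-byte form → E4 85 82.
U+0026: 1-byte form → 26.
U+07CB: 2-byte form → DF 8B.
U+110D: 3-byte form → E1 84 8D.
U+0933: 3-byte form → E0 A4 B3.
U+2B56: 3-byte form → E2 AD 96.
Concatenated (15 bytes): E4 85 82 26 DF 8B E1 84 8D E0 A4 B3 E2 AD 96.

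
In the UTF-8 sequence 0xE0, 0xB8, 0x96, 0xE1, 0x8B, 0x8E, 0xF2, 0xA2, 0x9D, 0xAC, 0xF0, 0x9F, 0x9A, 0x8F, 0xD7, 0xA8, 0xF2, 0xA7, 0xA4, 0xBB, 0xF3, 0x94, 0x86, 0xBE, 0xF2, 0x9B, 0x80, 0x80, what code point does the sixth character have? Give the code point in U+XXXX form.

U+A793B

Offset 0: leading byte 0xE0 = 11100000 → 3-byte char #1 = E0 B8 96.
Offset 3: leading byte 0xE1 = 11100001 → 3-byte char #2 = E1 8B 8E.
Offset 6: leading byte 0xF2 = 11110010 → 4-byte char #3 = F2 A2 9D AC.
Offset 10: leading byte 0xF0 = 11110000 → 4-byte char #4 = F0 9F 9A 8F.
Offset 14: leading byte 0xD7 = 11010111 → 2-byte char #5 = D7 A8.
Offset 16: leading byte 0xF2 = 11110010 → 4-byte char #6 = F2 A7 A4 BB.
Leading byte 0xF2 = 11110010 matches 11110xxx → 4-byte sequence.
Byte 1: 0xF2 = 11110010, payload 010 (3 bits).
Byte 2: 0xA7 = 10100111 (10xxxxxx ✓), payload 100111.
Byte 3: 0xA4 = 10100100 (10xxxxxx ✓), payload 100100.
Byte 4: 0xBB = 10111011 (10xxxxxx ✓), payload 111011.
Concatenate: 010100111100100111011 = 0xA793B (21 bits → U+A793B).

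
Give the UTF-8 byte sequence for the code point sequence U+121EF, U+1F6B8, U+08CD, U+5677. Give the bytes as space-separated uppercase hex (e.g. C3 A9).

F0 92 87 AF F0 9F 9A B8 E0 A3 8D E5 99 B7

U+121EF: 4-byte form → F0 92 87 AF.
U+1F6B8: 4-byte form → F0 9F 9A B8.
U+08CD: 3-byte form → E0 A3 8D.
U+5677: 3-byte form → E5 99 B7.
Concatenated (14 bytes): F0 92 87 AF F0 9F 9A B8 E0 A3 8D E5 99 B7.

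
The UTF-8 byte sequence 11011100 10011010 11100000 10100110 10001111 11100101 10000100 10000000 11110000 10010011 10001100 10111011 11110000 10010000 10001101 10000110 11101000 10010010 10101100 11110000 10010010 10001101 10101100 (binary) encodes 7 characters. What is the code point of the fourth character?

U+1333B

Offset 0: leading byte 0xDC = 11011100 → 2-byte char #1 = DC 9A.
Offset 2: leading byte 0xE0 = 11100000 → 3-byte char #2 = E0 A6 8F.
Offset 5: leading byte 0xE5 = 11100101 → 3-byte char #3 = E5 84 80.
Offset 8: leading byte 0xF0 = 11110000 → 4-byte char #4 = F0 93 8C BB.
Leading byte 0xF0 = 11110000 matches 11110xxx → 4-byte sequence.
Byte 1: 0xF0 = 11110000, payload 000 (3 bits).
Byte 2: 0x93 = 10010011 (10xxxxxx ✓), payload 010011.
Byte 3: 0x8C = 10001100 (10xxxxxx ✓), payload 001100.
Byte 4: 0xBB = 10111011 (10xxxxxx ✓), payload 111011.
Concatenate: 000010011001100111011 = 0x1333B (21 bits → U+1333B).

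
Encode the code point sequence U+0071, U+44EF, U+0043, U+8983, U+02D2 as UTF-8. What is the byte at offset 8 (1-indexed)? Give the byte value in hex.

0x83

1-indexed offset 8 is 0-indexed offset 7.
U+0071 → 1-byte form 71 at offsets 0–0.
U+44EF → 3-byte form E4 93 AF at offsets 1–3.
U+0043 → 1-byte form 43 at offsets 4–4.
U+8983 → 3-byte form E8 A6 83 at offsets 5–7.
Offset 7 falls in char 4's range; it's byte 3 of E8 A6 83 = 0x83.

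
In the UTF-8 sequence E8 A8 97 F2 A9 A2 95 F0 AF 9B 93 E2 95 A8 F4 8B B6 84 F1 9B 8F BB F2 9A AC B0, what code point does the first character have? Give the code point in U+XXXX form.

Offset 0: leading byte 0xE8 = 11101000 → 3-byte char #1 = E8 A8 97.
Leading byte 0xE8 = 11101000 matches 1110xxxx → 3-byte sequence.
Byte 1: 0xE8 = 11101000, payload 1000 (4 bits).
Byte 2: 0xA8 = 10101000 (10xxxxxx ✓), payload 101000.
Byte 3: 0x97 = 10010111 (10xxxxxx ✓), payload 010111.
Concatenate: 1000101000010111 = 0x8A17 (16 bits → U+8A17).

U+8A17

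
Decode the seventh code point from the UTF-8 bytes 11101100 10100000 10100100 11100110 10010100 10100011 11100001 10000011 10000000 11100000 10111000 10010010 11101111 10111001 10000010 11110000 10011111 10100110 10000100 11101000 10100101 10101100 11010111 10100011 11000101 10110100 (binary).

U+896C

Offset 0: leading byte 0xEC = 11101100 → 3-byte char #1 = EC A0 A4.
Offset 3: leading byte 0xE6 = 11100110 → 3-byte char #2 = E6 94 A3.
Offset 6: leading byte 0xE1 = 11100001 → 3-byte char #3 = E1 83 80.
Offset 9: leading byte 0xE0 = 11100000 → 3-byte char #4 = E0 B8 92.
Offset 12: leading byte 0xEF = 11101111 → 3-byte char #5 = EF B9 82.
Offset 15: leading byte 0xF0 = 11110000 → 4-byte char #6 = F0 9F A6 84.
Offset 19: leading byte 0xE8 = 11101000 → 3-byte char #7 = E8 A5 AC.
Leading byte 0xE8 = 11101000 matches 1110xxxx → 3-byte sequence.
Byte 1: 0xE8 = 11101000, payload 1000 (4 bits).
Byte 2: 0xA5 = 10100101 (10xxxxxx ✓), payload 100101.
Byte 3: 0xAC = 10101100 (10xxxxxx ✓), payload 101100.
Concatenate: 1000100101101100 = 0x896C (16 bits → U+896C).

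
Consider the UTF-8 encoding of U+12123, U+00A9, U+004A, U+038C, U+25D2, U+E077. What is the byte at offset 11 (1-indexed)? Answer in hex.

1-indexed offset 11 is 0-indexed offset 10.
U+12123 → 4-byte form F0 92 84 A3 at offsets 0–3.
U+00A9 → 2-byte form C2 A9 at offsets 4–5.
U+004A → 1-byte form 4A at offsets 6–6.
U+038C → 2-byte form CE 8C at offsets 7–8.
U+25D2 → 3-byte form E2 97 92 at offsets 9–11.
Offset 10 falls in char 5's range; it's byte 2 of E2 97 92 = 0x97.

0x97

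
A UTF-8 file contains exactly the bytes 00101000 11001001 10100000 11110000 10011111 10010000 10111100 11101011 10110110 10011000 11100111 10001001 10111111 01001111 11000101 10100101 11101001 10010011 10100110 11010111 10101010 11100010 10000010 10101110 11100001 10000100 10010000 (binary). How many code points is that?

11

Byte at offset 0: 0x28 = 00101000 → 1-byte char (#1). Advance 1.
Byte at offset 1: 0xC9 = 11001001 → 2-byte char (#2). Advance 2.
Byte at offset 3: 0xF0 = 11110000 → 4-byte char (#3). Advance 4.
Byte at offset 7: 0xEB = 11101011 → 3-byte char (#4). Advance 3.
Byte at offset 10: 0xE7 = 11100111 → 3-byte char (#5). Advance 3.
Byte at offset 13: 0x4F = 01001111 → 1-byte char (#6). Advance 1.
Byte at offset 14: 0xC5 = 11000101 → 2-byte char (#7). Advance 2.
Byte at offset 16: 0xE9 = 11101001 → 3-byte char (#8). Advance 3.
Byte at offset 19: 0xD7 = 11010111 → 2-byte char (#9). Advance 2.
Byte at offset 21: 0xE2 = 11100010 → 3-byte char (#10). Advance 3.
Byte at offset 24: 0xE1 = 11100001 → 3-byte char (#11). Advance 3.
Reached end at offset 27 after 11 code points.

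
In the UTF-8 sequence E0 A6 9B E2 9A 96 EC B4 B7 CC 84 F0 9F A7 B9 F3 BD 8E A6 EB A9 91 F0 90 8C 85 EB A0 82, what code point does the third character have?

U+CD37

Offset 0: leading byte 0xE0 = 11100000 → 3-byte char #1 = E0 A6 9B.
Offset 3: leading byte 0xE2 = 11100010 → 3-byte char #2 = E2 9A 96.
Offset 6: leading byte 0xEC = 11101100 → 3-byte char #3 = EC B4 B7.
Leading byte 0xEC = 11101100 matches 1110xxxx → 3-byte sequence.
Byte 1: 0xEC = 11101100, payload 1100 (4 bits).
Byte 2: 0xB4 = 10110100 (10xxxxxx ✓), payload 110100.
Byte 3: 0xB7 = 10110111 (10xxxxxx ✓), payload 110111.
Concatenate: 1100110100110111 = 0xCD37 (16 bits → U+CD37).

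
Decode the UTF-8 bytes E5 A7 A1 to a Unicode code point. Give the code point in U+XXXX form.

U+59E1

Leading byte 0xE5 = 11100101 matches 1110xxxx → 3-byte sequence.
Byte 1: 0xE5 = 11100101, payload 0101 (4 bits).
Byte 2: 0xA7 = 10100111 (10xxxxxx ✓), payload 100111.
Byte 3: 0xA1 = 10100001 (10xxxxxx ✓), payload 100001.
Concatenate: 0101100111100001 = 0x59E1 (16 bits → U+59E1).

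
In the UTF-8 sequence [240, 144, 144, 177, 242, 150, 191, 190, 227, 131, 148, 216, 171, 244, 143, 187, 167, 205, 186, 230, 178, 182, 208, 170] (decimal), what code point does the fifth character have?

U+10FEE7

Offset 0: leading byte 0xF0 = 11110000 → 4-byte char #1 = F0 90 90 B1.
Offset 4: leading byte 0xF2 = 11110010 → 4-byte char #2 = F2 96 BF BE.
Offset 8: leading byte 0xE3 = 11100011 → 3-byte char #3 = E3 83 94.
Offset 11: leading byte 0xD8 = 11011000 → 2-byte char #4 = D8 AB.
Offset 13: leading byte 0xF4 = 11110100 → 4-byte char #5 = F4 8F BB A7.
Leading byte 0xF4 = 11110100 matches 11110xxx → 4-byte sequence.
Byte 1: 0xF4 = 11110100, payload 100 (3 bits).
Byte 2: 0x8F = 10001111 (10xxxxxx ✓), payload 001111.
Byte 3: 0xBB = 10111011 (10xxxxxx ✓), payload 111011.
Byte 4: 0xA7 = 10100111 (10xxxxxx ✓), payload 100111.
Concatenate: 100001111111011100111 = 0x10FEE7 (21 bits → U+10FEE7).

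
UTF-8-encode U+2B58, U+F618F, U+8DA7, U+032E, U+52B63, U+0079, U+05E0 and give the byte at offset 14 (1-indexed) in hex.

1-indexed offset 14 is 0-indexed offset 13.
U+2B58 → 3-byte form E2 AD 98 at offsets 0–2.
U+F618F → 4-byte form F3 B6 86 8F at offsets 3–6.
U+8DA7 → 3-byte form E8 B6 A7 at offsets 7–9.
U+032E → 2-byte form CC AE at offsets 10–11.
U+52B63 → 4-byte form F1 92 AD A3 at offsets 12–15.
Offset 13 falls in char 5's range; it's byte 2 of F1 92 AD A3 = 0x92.

0x92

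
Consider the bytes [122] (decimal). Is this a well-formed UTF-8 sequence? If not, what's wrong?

Leading byte 0x7A = 01111010 → 1-byte form.

valid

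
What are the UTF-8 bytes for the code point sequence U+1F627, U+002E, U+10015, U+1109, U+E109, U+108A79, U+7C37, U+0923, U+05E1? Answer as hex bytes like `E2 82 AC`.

F0 9F 98 A7 2E F0 90 80 95 E1 84 89 EE 84 89 F4 88 A9 B9 E7 B0 B7 E0 A4 A3 D7 A1

U+1F627: 4-byte form → F0 9F 98 A7.
U+002E: 1-byte form → 2E.
U+10015: 4-byte form → F0 90 80 95.
U+1109: 3-byte form → E1 84 89.
U+E109: 3-byte form → EE 84 89.
U+108A79: 4-byte form → F4 88 A9 B9.
U+7C37: 3-byte form → E7 B0 B7.
U+0923: 3-byte form → E0 A4 A3.
U+05E1: 2-byte form → D7 A1.
Concatenated (27 bytes): F0 9F 98 A7 2E F0 90 80 95 E1 84 89 EE 84 89 F4 88 A9 B9 E7 B0 B7 E0 A4 A3 D7 A1.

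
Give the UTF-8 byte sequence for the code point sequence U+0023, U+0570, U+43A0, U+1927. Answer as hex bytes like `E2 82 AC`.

23 D5 B0 E4 8E A0 E1 A4 A7

U+0023: 1-byte form → 23.
U+0570: 2-byte form → D5 B0.
U+43A0: 3-byte form → E4 8E A0.
U+1927: 3-byte form → E1 A4 A7.
Concatenated (9 bytes): 23 D5 B0 E4 8E A0 E1 A4 A7.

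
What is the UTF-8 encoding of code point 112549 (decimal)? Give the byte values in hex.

U+1B7A5 = 0x1B7A5 = 112549 decimal. In range U+10000–U+10FFFF → 4-byte form: 11110xxx 10xxxxxx 10xxxxxx 10xxxxxx.
Binary (21 bits): 000011011011110100101.
Split 3+6+6+6: 000 | 011011 | 011110 | 100101.
Byte 1: 11110000 = 0xF0.
Byte 2: 10011011 = 0x9B.
Byte 3: 10011110 = 0x9E.
Byte 4: 10100101 = 0xA5.

F0 9B 9E A5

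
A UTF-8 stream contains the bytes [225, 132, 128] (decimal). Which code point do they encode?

U+1100

Leading byte 0xE1 = 11100001 matches 1110xxxx → 3-byte sequence.
Byte 1: 0xE1 = 11100001, payload 0001 (4 bits).
Byte 2: 0x84 = 10000100 (10xxxxxx ✓), payload 000100.
Byte 3: 0x80 = 10000000 (10xxxxxx ✓), payload 000000.
Concatenate: 0001000100000000 = 0x1100 (16 bits → U+1100).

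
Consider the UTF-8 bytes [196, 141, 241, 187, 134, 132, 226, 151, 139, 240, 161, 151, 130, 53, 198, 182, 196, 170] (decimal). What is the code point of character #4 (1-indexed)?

Offset 0: leading byte 0xC4 = 11000100 → 2-byte char #1 = C4 8D.
Offset 2: leading byte 0xF1 = 11110001 → 4-byte char #2 = F1 BB 86 84.
Offset 6: leading byte 0xE2 = 11100010 → 3-byte char #3 = E2 97 8B.
Offset 9: leading byte 0xF0 = 11110000 → 4-byte char #4 = F0 A1 97 82.
Leading byte 0xF0 = 11110000 matches 11110xxx → 4-byte sequence.
Byte 1: 0xF0 = 11110000, payload 000 (3 bits).
Byte 2: 0xA1 = 10100001 (10xxxxxx ✓), payload 100001.
Byte 3: 0x97 = 10010111 (10xxxxxx ✓), payload 010111.
Byte 4: 0x82 = 10000010 (10xxxxxx ✓), payload 000010.
Concatenate: 000100001010111000010 = 0x215C2 (21 bits → U+215C2).

U+215C2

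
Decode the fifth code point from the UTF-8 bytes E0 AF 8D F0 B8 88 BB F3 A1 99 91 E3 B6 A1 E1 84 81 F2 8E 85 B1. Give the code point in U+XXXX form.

Offset 0: leading byte 0xE0 = 11100000 → 3-byte char #1 = E0 AF 8D.
Offset 3: leading byte 0xF0 = 11110000 → 4-byte char #2 = F0 B8 88 BB.
Offset 7: leading byte 0xF3 = 11110011 → 4-byte char #3 = F3 A1 99 91.
Offset 11: leading byte 0xE3 = 11100011 → 3-byte char #4 = E3 B6 A1.
Offset 14: leading byte 0xE1 = 11100001 → 3-byte char #5 = E1 84 81.
Leading byte 0xE1 = 11100001 matches 1110xxxx → 3-byte sequence.
Byte 1: 0xE1 = 11100001, payload 0001 (4 bits).
Byte 2: 0x84 = 10000100 (10xxxxxx ✓), payload 000100.
Byte 3: 0x81 = 10000001 (10xxxxxx ✓), payload 000001.
Concatenate: 0001000100000001 = 0x1101 (16 bits → U+1101).

U+1101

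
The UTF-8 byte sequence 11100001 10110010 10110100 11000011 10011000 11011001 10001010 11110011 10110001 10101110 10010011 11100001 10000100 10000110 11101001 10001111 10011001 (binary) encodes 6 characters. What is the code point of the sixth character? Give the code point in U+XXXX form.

Offset 0: leading byte 0xE1 = 11100001 → 3-byte char #1 = E1 B2 B4.
Offset 3: leading byte 0xC3 = 11000011 → 2-byte char #2 = C3 98.
Offset 5: leading byte 0xD9 = 11011001 → 2-byte char #3 = D9 8A.
Offset 7: leading byte 0xF3 = 11110011 → 4-byte char #4 = F3 B1 AE 93.
Offset 11: leading byte 0xE1 = 11100001 → 3-byte char #5 = E1 84 86.
Offset 14: leading byte 0xE9 = 11101001 → 3-byte char #6 = E9 8F 99.
Leading byte 0xE9 = 11101001 matches 1110xxxx → 3-byte sequence.
Byte 1: 0xE9 = 11101001, payload 1001 (4 bits).
Byte 2: 0x8F = 10001111 (10xxxxxx ✓), payload 001111.
Byte 3: 0x99 = 10011001 (10xxxxxx ✓), payload 011001.
Concatenate: 1001001111011001 = 0x93D9 (16 bits → U+93D9).

U+93D9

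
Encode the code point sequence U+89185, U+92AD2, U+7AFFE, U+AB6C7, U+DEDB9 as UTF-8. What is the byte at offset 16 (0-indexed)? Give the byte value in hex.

0xF3

U+89185 → 4-byte form F2 89 86 85 at offsets 0–3.
U+92AD2 → 4-byte form F2 92 AB 92 at offsets 4–7.
U+7AFFE → 4-byte form F1 BA BF BE at offsets 8–11.
U+AB6C7 → 4-byte form F2 AB 9B 87 at offsets 12–15.
U+DEDB9 → 4-byte form F3 9E B6 B9 at offsets 16–19.
Offset 16 falls in char 5's range; it's byte 1 of F3 9E B6 B9 = 0xF3.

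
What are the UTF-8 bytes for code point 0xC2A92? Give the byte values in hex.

F3 82 AA 92

U+C2A92 = 0xC2A92 = 797330 decimal. In range U+10000–U+10FFFF → 4-byte form: 11110xxx 10xxxxxx 10xxxxxx 10xxxxxx.
Binary (21 bits): 011000010101010010010.
Split 3+6+6+6: 011 | 000010 | 101010 | 010010.
Byte 1: 11110011 = 0xF3.
Byte 2: 10000010 = 0x82.
Byte 3: 10101010 = 0xAA.
Byte 4: 10010010 = 0x92.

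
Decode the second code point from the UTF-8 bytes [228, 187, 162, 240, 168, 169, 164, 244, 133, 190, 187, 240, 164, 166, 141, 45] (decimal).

U+28A64

Offset 0: leading byte 0xE4 = 11100100 → 3-byte char #1 = E4 BB A2.
Offset 3: leading byte 0xF0 = 11110000 → 4-byte char #2 = F0 A8 A9 A4.
Leading byte 0xF0 = 11110000 matches 11110xxx → 4-byte sequence.
Byte 1: 0xF0 = 11110000, payload 000 (3 bits).
Byte 2: 0xA8 = 10101000 (10xxxxxx ✓), payload 101000.
Byte 3: 0xA9 = 10101001 (10xxxxxx ✓), payload 101001.
Byte 4: 0xA4 = 10100100 (10xxxxxx ✓), payload 100100.
Concatenate: 000101000101001100100 = 0x28A64 (21 bits → U+28A64).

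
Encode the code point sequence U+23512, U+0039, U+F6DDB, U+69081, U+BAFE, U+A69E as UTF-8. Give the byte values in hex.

F0 A3 94 92 39 F3 B6 B7 9B F1 A9 82 81 EB AB BE EA 9A 9E

U+23512: 4-byte form → F0 A3 94 92.
U+0039: 1-byte form → 39.
U+F6DDB: 4-byte form → F3 B6 B7 9B.
U+69081: 4-byte form → F1 A9 82 81.
U+BAFE: 3-byte form → EB AB BE.
U+A69E: 3-byte form → EA 9A 9E.
Concatenated (19 bytes): F0 A3 94 92 39 F3 B6 B7 9B F1 A9 82 81 EB AB BE EA 9A 9E.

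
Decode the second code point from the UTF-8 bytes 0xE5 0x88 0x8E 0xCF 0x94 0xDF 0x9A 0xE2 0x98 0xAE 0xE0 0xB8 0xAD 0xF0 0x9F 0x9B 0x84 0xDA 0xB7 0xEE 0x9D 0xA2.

Offset 0: leading byte 0xE5 = 11100101 → 3-byte char #1 = E5 88 8E.
Offset 3: leading byte 0xCF = 11001111 → 2-byte char #2 = CF 94.
Leading byte 0xCF = 11001111 matches 110xxxxx → 2-byte sequence.
Byte 1: 0xCF = 11001111, payload 01111 (5 bits).
Byte 2: 0x94 = 10010100 (10xxxxxx ✓), payload 010100.
Concatenate: 01111010100 = 0x3D4 (11 bits → U+03D4).

U+03D4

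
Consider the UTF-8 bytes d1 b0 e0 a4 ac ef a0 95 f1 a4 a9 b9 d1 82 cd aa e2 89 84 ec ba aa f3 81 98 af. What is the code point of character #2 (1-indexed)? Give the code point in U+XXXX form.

Offset 0: leading byte 0xD1 = 11010001 → 2-byte char #1 = D1 B0.
Offset 2: leading byte 0xE0 = 11100000 → 3-byte char #2 = E0 A4 AC.
Leading byte 0xE0 = 11100000 matches 1110xxxx → 3-byte sequence.
Byte 1: 0xE0 = 11100000, payload 0000 (4 bits).
Byte 2: 0xA4 = 10100100 (10xxxxxx ✓), payload 100100.
Byte 3: 0xAC = 10101100 (10xxxxxx ✓), payload 101100.
Concatenate: 0000100100101100 = 0x92C (16 bits → U+092C).

U+092C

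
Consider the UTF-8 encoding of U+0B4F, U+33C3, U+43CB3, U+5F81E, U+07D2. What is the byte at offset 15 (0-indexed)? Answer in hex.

U+0B4F → 3-byte form E0 AD 8F at offsets 0–2.
U+33C3 → 3-byte form E3 8F 83 at offsets 3–5.
U+43CB3 → 4-byte form F1 83 B2 B3 at offsets 6–9.
U+5F81E → 4-byte form F1 9F A0 9E at offsets 10–13.
U+07D2 → 2-byte form DF 92 at offsets 14–15.
Offset 15 falls in char 5's range; it's byte 2 of DF 92 = 0x92.

0x92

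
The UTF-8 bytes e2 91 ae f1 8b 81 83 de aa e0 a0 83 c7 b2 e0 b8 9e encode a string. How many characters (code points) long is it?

Byte at offset 0: 0xE2 = 11100010 → 3-byte char (#1). Advance 3.
Byte at offset 3: 0xF1 = 11110001 → 4-byte char (#2). Advance 4.
Byte at offset 7: 0xDE = 11011110 → 2-byte char (#3). Advance 2.
Byte at offset 9: 0xE0 = 11100000 → 3-byte char (#4). Advance 3.
Byte at offset 12: 0xC7 = 11000111 → 2-byte char (#5). Advance 2.
Byte at offset 14: 0xE0 = 11100000 → 3-byte char (#6). Advance 3.
Reached end at offset 17 after 6 code points.

6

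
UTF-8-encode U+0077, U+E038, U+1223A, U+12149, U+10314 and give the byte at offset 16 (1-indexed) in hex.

1-indexed offset 16 is 0-indexed offset 15.
U+0077 → 1-byte form 77 at offsets 0–0.
U+E038 → 3-byte form EE 80 B8 at offsets 1–3.
U+1223A → 4-byte form F0 92 88 BA at offsets 4–7.
U+12149 → 4-byte form F0 92 85 89 at offsets 8–11.
U+10314 → 4-byte form F0 90 8C 94 at offsets 12–15.
Offset 15 falls in char 5's range; it's byte 4 of F0 90 8C 94 = 0x94.

0x94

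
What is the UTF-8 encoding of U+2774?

E2 9D B4

U+2774 = 0x2774 = 10100 decimal. In range U+0800–U+FFFF → 3-byte form: 1110xxxx 10xxxxxx 10xxxxxx.
Binary (16 bits): 0010011101110100.
Split 4+6+6: 0010 | 011101 | 110100.
Byte 1: 11100010 = 0xE2.
Byte 2: 10011101 = 0x9D.
Byte 3: 10110100 = 0xB4.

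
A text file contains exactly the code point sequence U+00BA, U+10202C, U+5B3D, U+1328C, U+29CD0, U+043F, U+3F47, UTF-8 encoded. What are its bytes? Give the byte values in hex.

U+00BA: 2-byte form → C2 BA.
U+10202C: 4-byte form → F4 82 80 AC.
U+5B3D: 3-byte form → E5 AC BD.
U+1328C: 4-byte form → F0 93 8A 8C.
U+29CD0: 4-byte form → F0 A9 B3 90.
U+043F: 2-byte form → D0 BF.
U+3F47: 3-byte form → E3 BD 87.
Concatenated (22 bytes): C2 BA F4 82 80 AC E5 AC BD F0 93 8A 8C F0 A9 B3 90 D0 BF E3 BD 87.

C2 BA F4 82 80 AC E5 AC BD F0 93 8A 8C F0 A9 B3 90 D0 BF E3 BD 87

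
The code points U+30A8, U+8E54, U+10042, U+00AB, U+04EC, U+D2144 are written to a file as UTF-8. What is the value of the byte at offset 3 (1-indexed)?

1-indexed offset 3 is 0-indexed offset 2.
U+30A8 → 3-byte form E3 82 A8 at offsets 0–2.
Offset 2 falls in char 1's range; it's byte 3 of E3 82 A8 = 0xA8.

0xA8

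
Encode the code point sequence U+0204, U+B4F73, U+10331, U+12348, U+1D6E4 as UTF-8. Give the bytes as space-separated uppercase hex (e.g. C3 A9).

U+0204: 2-byte form → C8 84.
U+B4F73: 4-byte form → F2 B4 BD B3.
U+10331: 4-byte form → F0 90 8C B1.
U+12348: 4-byte form → F0 92 8D 88.
U+1D6E4: 4-byte form → F0 9D 9B A4.
Concatenated (18 bytes): C8 84 F2 B4 BD B3 F0 90 8C B1 F0 92 8D 88 F0 9D 9B A4.

C8 84 F2 B4 BD B3 F0 90 8C B1 F0 92 8D 88 F0 9D 9B A4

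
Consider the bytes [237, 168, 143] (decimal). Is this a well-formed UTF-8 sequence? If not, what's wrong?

Structurally a 3-byte sequence; payload = 0xDA0F.
But 0xDA0F is in U+D800–U+DFFF, the surrogate range. Surrogates are not Unicode scalar values and are forbidden in UTF-8.

invalid (encodes a surrogate (U+D800–U+DFFF))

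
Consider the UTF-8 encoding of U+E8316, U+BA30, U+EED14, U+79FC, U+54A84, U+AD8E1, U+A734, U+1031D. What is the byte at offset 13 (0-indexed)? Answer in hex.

U+E8316 → 4-byte form F3 A8 8C 96 at offsets 0–3.
U+BA30 → 3-byte form EB A8 B0 at offsets 4–6.
U+EED14 → 4-byte form F3 AE B4 94 at offsets 7–10.
U+79FC → 3-byte form E7 A7 BC at offsets 11–13.
Offset 13 falls in char 4's range; it's byte 3 of E7 A7 BC = 0xBC.

0xBC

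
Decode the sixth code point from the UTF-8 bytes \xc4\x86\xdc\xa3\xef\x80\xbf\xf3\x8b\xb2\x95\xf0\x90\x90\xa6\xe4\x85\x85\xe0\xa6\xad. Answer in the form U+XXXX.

U+4145

Offset 0: leading byte 0xC4 = 11000100 → 2-byte char #1 = C4 86.
Offset 2: leading byte 0xDC = 11011100 → 2-byte char #2 = DC A3.
Offset 4: leading byte 0xEF = 11101111 → 3-byte char #3 = EF 80 BF.
Offset 7: leading byte 0xF3 = 11110011 → 4-byte char #4 = F3 8B B2 95.
Offset 11: leading byte 0xF0 = 11110000 → 4-byte char #5 = F0 90 90 A6.
Offset 15: leading byte 0xE4 = 11100100 → 3-byte char #6 = E4 85 85.
Leading byte 0xE4 = 11100100 matches 1110xxxx → 3-byte sequence.
Byte 1: 0xE4 = 11100100, payload 0100 (4 bits).
Byte 2: 0x85 = 10000101 (10xxxxxx ✓), payload 000101.
Byte 3: 0x85 = 10000101 (10xxxxxx ✓), payload 000101.
Concatenate: 0100000101000101 = 0x4145 (16 bits → U+4145).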